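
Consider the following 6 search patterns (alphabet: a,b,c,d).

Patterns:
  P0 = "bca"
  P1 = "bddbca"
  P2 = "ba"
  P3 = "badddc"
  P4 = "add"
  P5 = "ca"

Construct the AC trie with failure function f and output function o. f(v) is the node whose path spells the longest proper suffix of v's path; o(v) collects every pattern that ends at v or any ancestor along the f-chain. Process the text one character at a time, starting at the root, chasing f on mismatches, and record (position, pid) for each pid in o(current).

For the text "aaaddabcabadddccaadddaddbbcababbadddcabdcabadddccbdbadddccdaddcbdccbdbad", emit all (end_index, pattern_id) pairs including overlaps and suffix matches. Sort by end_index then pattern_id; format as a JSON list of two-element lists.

Build automaton:
Trie (insert patterns):
  n0 'ε': a→14 b→1 c→17
  n1 'b': a→9 c→2 d→4
  n2 'bc': a→3
  n3 'bca': ·  [P0 ends]
  n4 'bd': d→5
  n5 'bdd': b→6
  n6 'bddb': c→7
  n7 'bddbc': a→8
  n8 'bddbca': ·  [P1 ends]
  n9 'ba': d→10  [P2 ends]
  n10 'bad': d→11
  n11 'badd': d→12
  n12 'baddd': c→13
  n13 'badddc': ·  [P3 ends]
  n14 'a': d→15
  n15 'ad': d→16
  n16 'add': ·  [P4 ends]
  n17 'c': a→18
  n18 'ca': ·  [P5 ends]

Failure links (BFS by depth):
  n1('b'): parent n0 fail=0; on 'b' 0 → fail=0;  out ∅∪∅=∅
  n14('a'): parent n0 fail=0; on 'a' 0 → fail=0;  out ∅∪∅=∅
  n17('c'): parent n0 fail=0; on 'c' 0 → fail=0;  out ∅∪∅=∅
  n2('bc'): parent n1 fail=0; on 'c' 0 → fail=17;  out ∅∪∅=∅
  n4('bd'): parent n1 fail=0; on 'd' 0 → fail=0;  out ∅∪∅=∅
  n9('ba'): parent n1 fail=0; on 'a' 0 → fail=14;  out {2}∪∅={2}
  n15('ad'): parent n14 fail=0; on 'd' 0 → fail=0;  out ∅∪∅=∅
  n18('ca'): parent n17 fail=0; on 'a' 0 → fail=14;  out {5}∪∅={5}
  n3('bca'): parent n2 fail=17; on 'a' 17 → fail=18;  out {0}∪{5}={0,5}
  n5('bdd'): parent n4 fail=0; on 'd' 0 → fail=0;  out ∅∪∅=∅
  n10('bad'): parent n9 fail=14; on 'd' 14 → fail=15;  out ∅∪∅=∅
  n16('add'): parent n15 fail=0; on 'd' 0 → fail=0;  out {4}∪∅={4}
  n6('bddb'): parent n5 fail=0; on 'b' 0 → fail=1;  out ∅∪∅=∅
  n11('badd'): parent n10 fail=15; on 'd' 15 → fail=16;  out ∅∪{4}={4}
  n7('bddbc'): parent n6 fail=1; on 'c' 1 → fail=2;  out ∅∪∅=∅
  n12('baddd'): parent n11 fail=16; on 'd' 16→0 → fail=0;  out ∅∪∅=∅
  n8('bddbca'): parent n7 fail=2; on 'a' 2 → fail=3;  out {1}∪{0,5}={0,1,5}
  n13('badddc'): parent n12 fail=0; on 'c' 0 → fail=17;  out {3}∪∅={3}

Scan:
i=0 'a': node 0→14
i=1 'a': node 14→14 (fail-walked)
i=2 'a': node 14→14 (fail-walked)
i=3 'd': node 14→15
i=4 'd': node 15→16  ** P4@[2:4]
i=5 'a': node 16→14 (fail-walked)
i=6 'b': node 14→1 (fail-walked)
i=7 'c': node 1→2
i=8 'a': node 2→3  ** P0@[6:8],P5@[7:8]
i=9 'b': node 3→1 (fail-walked)
i=10 'a': node 1→9  ** P2@[9:10]
i=11 'd': node 9→10
i=12 'd': node 10→11  ** P4@[10:12]
i=13 'd': node 11→12
i=14 'c': node 12→13  ** P3@[9:14]
i=15 'c': node 13→17 (fail-walked)
i=16 'a': node 17→18  ** P5@[15:16]
i=17 'a': node 18→14 (fail-walked)
i=18 'd': node 14→15
i=19 'd': node 15→16  ** P4@[17:19]
i=20 'd': node 16→0 (fail-walked)
i=21 'a': node 0→14
i=22 'd': node 14→15
i=23 'd': node 15→16  ** P4@[21:23]
i=24 'b': node 16→1 (fail-walked)
i=25 'b': node 1→1 (fail-walked)
i=26 'c': node 1→2
i=27 'a': node 2→3  ** P0@[25:27],P5@[26:27]
i=28 'b': node 3→1 (fail-walked)
i=29 'a': node 1→9  ** P2@[28:29]
i=30 'b': node 9→1 (fail-walked)
i=31 'b': node 1→1 (fail-walked)
i=32 'a': node 1→9  ** P2@[31:32]
i=33 'd': node 9→10
i=34 'd': node 10→11  ** P4@[32:34]
i=35 'd': node 11→12
i=36 'c': node 12→13  ** P3@[31:36]
i=37 'a': node 13→18 (fail-walked)  ** P5@[36:37]
i=38 'b': node 18→1 (fail-walked)
i=39 'd': node 1→4
i=40 'c': node 4→17 (fail-walked)
i=41 'a': node 17→18  ** P5@[40:41]
i=42 'b': node 18→1 (fail-walked)
i=43 'a': node 1→9  ** P2@[42:43]
i=44 'd': node 9→10
i=45 'd': node 10→11  ** P4@[43:45]
i=46 'd': node 11→12
i=47 'c': node 12→13  ** P3@[42:47]
i=48 'c': node 13→17 (fail-walked)
i=49 'b': node 17→1 (fail-walked)
i=50 'd': node 1→4
i=51 'b': node 4→1 (fail-walked)
i=52 'a': node 1→9  ** P2@[51:52]
i=53 'd': node 9→10
i=54 'd': node 10→11  ** P4@[52:54]
i=55 'd': node 11→12
i=56 'c': node 12→13  ** P3@[51:56]
i=57 'c': node 13→17 (fail-walked)
i=58 'd': node 17→0 (fail-walked)
i=59 'a': node 0→14
i=60 'd': node 14→15
i=61 'd': node 15→16  ** P4@[59:61]
i=62 'c': node 16→17 (fail-walked)
i=63 'b': node 17→1 (fail-walked)
i=64 'd': node 1→4
i=65 'c': node 4→17 (fail-walked)
i=66 'c': node 17→17 (fail-walked)
i=67 'b': node 17→1 (fail-walked)
i=68 'd': node 1→4
i=69 'b': node 4→1 (fail-walked)
i=70 'a': node 1→9  ** P2@[69:70]
i=71 'd': node 9→10

Matches: [[4,4],[8,0],[8,5],[10,2],[12,4],[14,3],[16,5],[19,4],[23,4],[27,0],[27,5],[29,2],[32,2],[34,4],[36,3],[37,5],[41,5],[43,2],[45,4],[47,3],[52,2],[54,4],[56,3],[61,4],[70,2]]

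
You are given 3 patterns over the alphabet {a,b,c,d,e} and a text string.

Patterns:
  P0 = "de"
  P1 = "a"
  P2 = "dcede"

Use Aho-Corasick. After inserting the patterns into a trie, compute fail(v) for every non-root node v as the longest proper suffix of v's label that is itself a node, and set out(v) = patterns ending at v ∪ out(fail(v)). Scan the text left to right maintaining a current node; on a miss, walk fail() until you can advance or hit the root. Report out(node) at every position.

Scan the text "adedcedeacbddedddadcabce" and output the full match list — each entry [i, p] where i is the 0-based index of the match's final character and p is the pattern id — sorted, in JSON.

Build:
Trie (insert patterns):
  0='ε' goto a→3 d→1
  1='d' goto c→4 e→2
  2='de' goto ·  [P0 ends]
  3='a' goto ·  [P1 ends]
  4='dc' goto e→5
  5='dce' goto d→6
  6='dced' goto e→7
  7='dcede' goto ·  [P2 ends]

BFS fail/out derivation:
  fail(1) 'd': from fail(0)=0 chase 'd': 0 ⇒ 0;  out=∅∪out(0)=∅
  fail(3) 'a': from fail(0)=0 chase 'a': 0 ⇒ 0;  out={1}∪out(0)={1}
  fail(2) 'de': from fail(1)=0 chase 'e': 0 ⇒ 0;  out={0}∪out(0)={0}
  fail(4) 'dc': from fail(1)=0 chase 'c': 0 ⇒ 0;  out=∅∪out(0)=∅
  fail(5) 'dce': from fail(4)=0 chase 'e': 0 ⇒ 0;  out=∅∪out(0)=∅
  fail(6) 'dced': from fail(5)=0 chase 'd': 0 ⇒ 1;  out=∅∪out(1)=∅
  fail(7) 'dcede': from fail(6)=1 chase 'e': 1 ⇒ 2;  out={2}∪out(2)={0,2}

Run:
pos 0 'a': at 3  → match P1@[0:0]
pos 1 'd': at 1 (fail-walked)
pos 2 'e': at 2  → match P0@[1:2]
pos 3 'd': at 1 (fail-walked)
pos 4 'c': at 4
pos 5 'e': at 5
pos 6 'd': at 6
pos 7 'e': at 7  → match P0@[6:7],P2@[3:7]
pos 8 'a': at 3 (fail-walked)  → match P1@[8:8]
pos 9 'c': at 0 (fail-walked)
pos 10 'b': at 0
pos 11 'd': at 1
pos 12 'd': at 1 (fail-walked)
pos 13 'e': at 2  → match P0@[12:13]
pos 14 'd': at 1 (fail-walked)
pos 15 'd': at 1 (fail-walked)
pos 16 'd': at 1 (fail-walked)
pos 17 'a': at 3 (fail-walked)  → match P1@[17:17]
pos 18 'd': at 1 (fail-walked)
pos 19 'c': at 4
pos 20 'a': at 3 (fail-walked)  → match P1@[20:20]
pos 21 'b': at 0 (fail-walked)
pos 22 'c': at 0
pos 23 'e': at 0

Result: [[0,1],[2,0],[7,0],[7,2],[8,1],[13,0],[17,1],[20,1]]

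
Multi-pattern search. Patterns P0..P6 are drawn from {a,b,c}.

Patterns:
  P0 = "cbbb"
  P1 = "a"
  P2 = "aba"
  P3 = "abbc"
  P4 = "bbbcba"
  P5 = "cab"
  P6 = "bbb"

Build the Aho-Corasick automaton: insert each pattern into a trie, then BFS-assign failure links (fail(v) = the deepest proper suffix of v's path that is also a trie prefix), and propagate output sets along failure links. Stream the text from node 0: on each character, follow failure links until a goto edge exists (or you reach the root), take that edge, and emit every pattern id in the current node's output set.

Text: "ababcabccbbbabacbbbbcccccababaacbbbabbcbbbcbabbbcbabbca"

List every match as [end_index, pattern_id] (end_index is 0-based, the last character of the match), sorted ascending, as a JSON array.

Build:
Trie (insert patterns):
  0='ε' goto a→5 b→10 c→1
  1='c' goto a→16 b→2
  2='cb' goto b→3
  3='cbb' goto b→4
  4='cbbb' goto ·  ←P0
  5='a' goto b→6  ←P1
  6='ab' goto a→7 b→8
  7='aba' goto ·  ←P2
  8='abb' goto c→9
  9='abbc' goto ·  ←P3
  10='b' goto b→11
  11='bb' goto b→12
  12='bbb' goto c→13  ←P6
  13='bbbc' goto b→14
  14='bbbcb' goto a→15
  15='bbbcba' goto ·  ←P4
  16='ca' goto b→17
  17='cab' goto ·  ←P5

Failure links (BFS by depth):
  fail(1) 'c': from fail(0)=0 chase 'c': 0 ⇒ 0;  out=∅∪out(0)=∅
  fail(5) 'a': from fail(0)=0 chase 'a': 0 ⇒ 0;  out={1}∪out(0)={1}
  fail(10) 'b': from fail(0)=0 chase 'b': 0 ⇒ 0;  out=∅∪out(0)=∅
  fail(2) 'cb': from fail(1)=0 chase 'b': 0 ⇒ 10;  out=∅∪out(10)=∅
  fail(6) 'ab': from fail(5)=0 chase 'b': 0 ⇒ 10;  out=∅∪out(10)=∅
  fail(11) 'bb': from fail(10)=0 chase 'b': 0 ⇒ 10;  out=∅∪out(10)=∅
  fail(16) 'ca': from fail(1)=0 chase 'a': 0 ⇒ 5;  out=∅∪out(5)={1}
  fail(3) 'cbb': from fail(2)=10 chase 'b': 10 ⇒ 11;  out=∅∪out(11)=∅
  fail(7) 'aba': from fail(6)=10 chase 'a': 10→0 ⇒ 5;  out={2}∪out(5)={1,2}
  fail(8) 'abb': from fail(6)=10 chase 'b': 10 ⇒ 11;  out=∅∪out(11)=∅
  fail(12) 'bbb': from fail(11)=10 chase 'b': 10 ⇒ 11;  out={6}∪out(11)={6}
  fail(17) 'cab': from fail(16)=5 chase 'b': 5 ⇒ 6;  out={5}∪out(6)={5}
  fail(4) 'cbbb': from fail(3)=11 chase 'b': 11 ⇒ 12;  out={0}∪out(12)={0,6}
  fail(9) 'abbc': from fail(8)=11 chase 'c': 11→10→0 ⇒ 1;  out={3}∪out(1)={3}
  fail(13) 'bbbc': from fail(12)=11 chase 'c': 11→10→0 ⇒ 1;  out=∅∪out(1)=∅
  fail(14) 'bbbcb': from fail(13)=1 chase 'b': 1 ⇒ 2;  out=∅∪out(2)=∅
  fail(15) 'bbbcba': from fail(14)=2 chase 'a': 2→10→0 ⇒ 5;  out={4}∪out(5)={1,4}

Text stream:
i=0 'a': node 0→5  ** P1@[0:0]
i=1 'b': node 5→6
i=2 'a': node 6→7  ** P1@[2:2],P2@[0:2]
i=3 'b': node 7→6 (via fail)
i=4 'c': node 6→1 (via fail)
i=5 'a': node 1→16  ** P1@[5:5]
i=6 'b': node 16→17  ** P5@[4:6]
i=7 'c': node 17→1 (via fail)
i=8 'c': node 1→1 (via fail)
i=9 'b': node 1→2
i=10 'b': node 2→3
i=11 'b': node 3→4  ** P0@[8:11],P6@[9:11]
i=12 'a': node 4→5 (via fail)  ** P1@[12:12]
i=13 'b': node 5→6
i=14 'a': node 6→7  ** P1@[14:14],P2@[12:14]
i=15 'c': node 7→1 (via fail)
i=16 'b': node 1→2
i=17 'b': node 2→3
i=18 'b': node 3→4  ** P0@[15:18],P6@[16:18]
i=19 'b': node 4→12 (via fail)  ** P6@[17:19]
i=20 'c': node 12→13
i=21 'c': node 13→1 (via fail)
i=22 'c': node 1→1 (via fail)
i=23 'c': node 1→1 (via fail)
i=24 'c': node 1→1 (via fail)
i=25 'a': node 1→16  ** P1@[25:25]
i=26 'b': node 16→17  ** P5@[24:26]
i=27 'a': node 17→7 (via fail)  ** P1@[27:27],P2@[25:27]
i=28 'b': node 7→6 (via fail)
i=29 'a': node 6→7  ** P1@[29:29],P2@[27:29]
i=30 'a': node 7→5 (via fail)  ** P1@[30:30]
i=31 'c': node 5→1 (via fail)
i=32 'b': node 1→2
i=33 'b': node 2→3
i=34 'b': node 3→4  ** P0@[31:34],P6@[32:34]
i=35 'a': node 4→5 (via fail)  ** P1@[35:35]
i=36 'b': node 5→6
i=37 'b': node 6→8
i=38 'c': node 8→9  ** P3@[35:38]
i=39 'b': node 9→2 (via fail)
i=40 'b': node 2→3
i=41 'b': node 3→4  ** P0@[38:41],P6@[39:41]
i=42 'c': node 4→13 (via fail)
i=43 'b': node 13→14
i=44 'a': node 14→15  ** P1@[44:44],P4@[39:44]
i=45 'b': node 15→6 (via fail)
i=46 'b': node 6→8
i=47 'b': node 8→12 (via fail)  ** P6@[45:47]
i=48 'c': node 12→13
i=49 'b': node 13→14
i=50 'a': node 14→15  ** P1@[50:50],P4@[45:50]
i=51 'b': node 15→6 (via fail)
i=52 'b': node 6→8
i=53 'c': node 8→9  ** P3@[50:53]
i=54 'a': node 9→16 (via fail)  ** P1@[54:54]

Result: [[0,1],[2,1],[2,2],[5,1],[6,5],[11,0],[11,6],[12,1],[14,1],[14,2],[18,0],[18,6],[19,6],[25,1],[26,5],[27,1],[27,2],[29,1],[29,2],[30,1],[34,0],[34,6],[35,1],[38,3],[41,0],[41,6],[44,1],[44,4],[47,6],[50,1],[50,4],[53,3],[54,1]]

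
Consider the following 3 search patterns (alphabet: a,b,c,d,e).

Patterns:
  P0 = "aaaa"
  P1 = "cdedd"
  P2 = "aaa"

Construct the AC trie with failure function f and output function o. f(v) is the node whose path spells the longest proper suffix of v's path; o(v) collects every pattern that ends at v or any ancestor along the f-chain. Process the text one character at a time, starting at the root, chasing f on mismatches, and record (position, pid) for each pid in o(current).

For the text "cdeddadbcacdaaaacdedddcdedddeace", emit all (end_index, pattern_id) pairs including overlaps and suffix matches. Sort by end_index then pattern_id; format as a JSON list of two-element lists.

Build automaton:
Trie (insert patterns):
  0='ε' goto a→1 c→5
  1='a' goto a→2
  2='aa' goto a→3
  3='aaa' goto a→4  ←P2
  4='aaaa' goto ·  ←P0
  5='c' goto d→6
  6='cd' goto e→7
  7='cde' goto d→8
  8='cded' goto d→9
  9='cdedd' goto ·  ←P1

BFS fail/out derivation:
  fail(1) 'a': from fail(0)=0 chase 'a': 0 ⇒ 0;  out=∅∪out(0)=∅
  fail(5) 'c': from fail(0)=0 chase 'c': 0 ⇒ 0;  out=∅∪out(0)=∅
  fail(2) 'aa': from fail(1)=0 chase 'a': 0 ⇒ 1;  out=∅∪out(1)=∅
  fail(6) 'cd': from fail(5)=0 chase 'd': 0 ⇒ 0;  out=∅∪out(0)=∅
  fail(3) 'aaa': from fail(2)=1 chase 'a': 1 ⇒ 2;  out={2}∪out(2)={2}
  fail(7) 'cde': from fail(6)=0 chase 'e': 0 ⇒ 0;  out=∅∪out(0)=∅
  fail(4) 'aaaa': from fail(3)=2 chase 'a': 2 ⇒ 3;  out={0}∪out(3)={0,2}
  fail(8) 'cded': from fail(7)=0 chase 'd': 0 ⇒ 0;  out=∅∪out(0)=∅
  fail(9) 'cdedd': from fail(8)=0 chase 'd': 0 ⇒ 0;  out={1}∪out(0)={1}

Scan:
pos 0 'c': at 5
pos 1 'd': at 6
pos 2 'e': at 7
pos 3 'd': at 8
pos 4 'd': at 9  emit P1@[0:4]
pos 5 'a': at 1 (via fail)
pos 6 'd': at 0 (via fail)
pos 7 'b': at 0
pos 8 'c': at 5
pos 9 'a': at 1 (via fail)
pos 10 'c': at 5 (via fail)
pos 11 'd': at 6
pos 12 'a': at 1 (via fail)
pos 13 'a': at 2
pos 14 'a': at 3  emit P2@[12:14]
pos 15 'a': at 4  emit P0@[12:15],P2@[13:15]
pos 16 'c': at 5 (via fail)
pos 17 'd': at 6
pos 18 'e': at 7
pos 19 'd': at 8
pos 20 'd': at 9  emit P1@[16:20]
pos 21 'd': at 0 (via fail)
pos 22 'c': at 5
pos 23 'd': at 6
pos 24 'e': at 7
pos 25 'd': at 8
pos 26 'd': at 9  emit P1@[22:26]
pos 27 'd': at 0 (via fail)
pos 28 'e': at 0
pos 29 'a': at 1
pos 30 'c': at 5 (via fail)
pos 31 'e': at 0 (via fail)

Matches: [[4,1],[14,2],[15,0],[15,2],[20,1],[26,1]]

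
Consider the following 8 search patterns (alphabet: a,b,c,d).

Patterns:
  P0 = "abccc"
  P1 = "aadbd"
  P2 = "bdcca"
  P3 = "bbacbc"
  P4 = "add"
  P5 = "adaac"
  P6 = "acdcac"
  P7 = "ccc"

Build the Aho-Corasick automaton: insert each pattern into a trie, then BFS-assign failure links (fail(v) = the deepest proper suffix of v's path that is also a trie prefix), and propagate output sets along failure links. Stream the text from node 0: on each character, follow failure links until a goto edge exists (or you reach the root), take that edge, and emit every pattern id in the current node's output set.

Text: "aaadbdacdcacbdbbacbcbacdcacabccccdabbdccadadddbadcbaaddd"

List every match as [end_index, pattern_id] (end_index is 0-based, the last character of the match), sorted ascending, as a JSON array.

Construct AC machine:
Trie nodes:
  0='ε' goto a→1 b→10 c→30
  1='a' goto a→6 b→2 c→25 d→20
  2='ab' goto c→3
  3='abc' goto c→4
  4='abcc' goto c→5
  5='abccc' goto ·  [P0 ends]
  6='aa' goto d→7
  7='aad' goto b→8
  8='aadb' goto d→9
  9='aadbd' goto ·  [P1 ends]
  10='b' goto b→15 d→11
  11='bd' goto c→12
  12='bdc' goto c→13
  13='bdcc' goto a→14
  14='bdcca' goto ·  [P2 ends]
  15='bb' goto a→16
  16='bba' goto c→17
  17='bbac' goto b→18
  18='bbacb' goto c→19
  19='bbacbc' goto ·  [P3 ends]
  20='ad' goto a→22 d→21
  21='add' goto ·  [P4 ends]
  22='ada' goto a→23
  23='adaa' goto c→24
  24='adaac' goto ·  [P5 ends]
  25='ac' goto d→26
  26='acd' goto c→27
  27='acdc' goto a→28
  28='acdca' goto c→29
  29='acdcac' goto ·  [P6 ends]
  30='c' goto c→31
  31='cc' goto c→32
  32='ccc' goto ·  [P7 ends]

Failure links (BFS by depth):
  n1('a'): parent n0 fail=0; on 'a' 0 → fail=0;  out ∅∪∅=∅
  n10('b'): parent n0 fail=0; on 'b' 0 → fail=0;  out ∅∪∅=∅
  n30('c'): parent n0 fail=0; on 'c' 0 → fail=0;  out ∅∪∅=∅
  n2('ab'): parent n1 fail=0; on 'b' 0 → fail=10;  out ∅∪∅=∅
  n6('aa'): parent n1 fail=0; on 'a' 0 → fail=1;  out ∅∪∅=∅
  n11('bd'): parent n10 fail=0; on 'd' 0 → fail=0;  out ∅∪∅=∅
  n15('bb'): parent n10 fail=0; on 'b' 0 → fail=10;  out ∅∪∅=∅
  n20('ad'): parent n1 fail=0; on 'd' 0 → fail=0;  out ∅∪∅=∅
  n25('ac'): parent n1 fail=0; on 'c' 0 → fail=30;  out ∅∪∅=∅
  n31('cc'): parent n30 fail=0; on 'c' 0 → fail=30;  out ∅∪∅=∅
  n3('abc'): parent n2 fail=10; on 'c' 10→0 → fail=30;  out ∅∪∅=∅
  n7('aad'): parent n6 fail=1; on 'd' 1 → fail=20;  out ∅∪∅=∅
  n12('bdc'): parent n11 fail=0; on 'c' 0 → fail=30;  out ∅∪∅=∅
  n16('bba'): parent n15 fail=10; on 'a' 10→0 → fail=1;  out ∅∪∅=∅
  n21('add'): parent n20 fail=0; on 'd' 0 → fail=0;  out {4}∪∅={4}
  n22('ada'): parent n20 fail=0; on 'a' 0 → fail=1;  out ∅∪∅=∅
  n26('acd'): parent n25 fail=30; on 'd' 30→0 → fail=0;  out ∅∪∅=∅
  n32('ccc'): parent n31 fail=30; on 'c' 30 → fail=31;  out {7}∪∅={7}
  n4('abcc'): parent n3 fail=30; on 'c' 30 → fail=31;  out ∅∪∅=∅
  n8('aadb'): parent n7 fail=20; on 'b' 20→0 → fail=10;  out ∅∪∅=∅
  n13('bdcc'): parent n12 fail=30; on 'c' 30 → fail=31;  out ∅∪∅=∅
  n17('bbac'): parent n16 fail=1; on 'c' 1 → fail=25;  out ∅∪∅=∅
  n23('adaa'): parent n22 fail=1; on 'a' 1 → fail=6;  out ∅∪∅=∅
  n27('acdc'): parent n26 fail=0; on 'c' 0 → fail=30;  out ∅∪∅=∅
  n5('abccc'): parent n4 fail=31; on 'c' 31 → fail=32;  out {0}∪{7}={0,7}
  n9('aadbd'): parent n8 fail=10; on 'd' 10 → fail=11;  out {1}∪∅={1}
  n14('bdcca'): parent n13 fail=31; on 'a' 31→30→0 → fail=1;  out {2}∪∅={2}
  n18('bbacb'): parent n17 fail=25; on 'b' 25→30→0 → fail=10;  out ∅∪∅=∅
  n24('adaac'): parent n23 fail=6; on 'c' 6→1 → fail=25;  out {5}∪∅={5}
  n28('acdca'): parent n27 fail=30; on 'a' 30→0 → fail=1;  out ∅∪∅=∅
  n19('bbacbc'): parent n18 fail=10; on 'c' 10→0 → fail=30;  out {3}∪∅={3}
  n29('acdcac'): parent n28 fail=1; on 'c' 1 → fail=25;  out {6}∪∅={6}

Run:
pos 0 'a': at 1
pos 1 'a': at 6
pos 2 'a': at 6 ·f
pos 3 'd': at 7
pos 4 'b': at 8
pos 5 'd': at 9  → match P1@[1:5]
pos 6 'a': at 1 ·f
pos 7 'c': at 25
pos 8 'd': at 26
pos 9 'c': at 27
pos 10 'a': at 28
pos 11 'c': at 29  → match P6@[6:11]
pos 12 'b': at 10 ·f
pos 13 'd': at 11
pos 14 'b': at 10 ·f
pos 15 'b': at 15
pos 16 'a': at 16
pos 17 'c': at 17
pos 18 'b': at 18
pos 19 'c': at 19  → match P3@[14:19]
pos 20 'b': at 10 ·f
pos 21 'a': at 1 ·f
pos 22 'c': at 25
pos 23 'd': at 26
pos 24 'c': at 27
pos 25 'a': at 28
pos 26 'c': at 29  → match P6@[21:26]
pos 27 'a': at 1 ·f
pos 28 'b': at 2
pos 29 'c': at 3
pos 30 'c': at 4
pos 31 'c': at 5  → match P0@[27:31],P7@[29:31]
pos 32 'c': at 32 ·f  → match P7@[30:32]
pos 33 'd': at 0 ·f
pos 34 'a': at 1
pos 35 'b': at 2
pos 36 'b': at 15 ·f
pos 37 'd': at 11 ·f
pos 38 'c': at 12
pos 39 'c': at 13
pos 40 'a': at 14  → match P2@[36:40]
pos 41 'd': at 20 ·f
pos 42 'a': at 22
pos 43 'd': at 20 ·f
pos 44 'd': at 21  → match P4@[42:44]
pos 45 'd': at 0 ·f
pos 46 'b': at 10
pos 47 'a': at 1 ·f
pos 48 'd': at 20
pos 49 'c': at 30 ·f
pos 50 'b': at 10 ·f
pos 51 'a': at 1 ·f
pos 52 'a': at 6
pos 53 'd': at 7
pos 54 'd': at 21 ·f  → match P4@[52:54]
pos 55 'd': at 0 ·f

All matches (sorted): [[5,1],[11,6],[19,3],[26,6],[31,0],[31,7],[32,7],[40,2],[44,4],[54,4]]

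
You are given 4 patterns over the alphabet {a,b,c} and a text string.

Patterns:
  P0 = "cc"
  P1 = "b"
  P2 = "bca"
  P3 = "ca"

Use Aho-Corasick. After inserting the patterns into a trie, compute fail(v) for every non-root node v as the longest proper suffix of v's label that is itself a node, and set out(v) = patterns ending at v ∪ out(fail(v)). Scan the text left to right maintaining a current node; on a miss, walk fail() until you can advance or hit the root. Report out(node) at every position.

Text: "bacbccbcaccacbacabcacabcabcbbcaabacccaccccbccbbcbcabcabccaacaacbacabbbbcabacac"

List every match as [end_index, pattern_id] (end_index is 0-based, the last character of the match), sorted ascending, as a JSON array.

Construct AC machine:
Trie nodes:
  0='ε' goto b→3 c→1
  1='c' goto a→6 c→2
  2='cc' goto ·  ←P0
  3='b' goto c→4  ←P1
  4='bc' goto a→5
  5='bca' goto ·  ←P2
  6='ca' goto ·  ←P3

Failure links (BFS by depth):
  n1('c'): parent n0 fail=0; on 'c' 0 → fail=0;  out ∅∪∅=∅
  n3('b'): parent n0 fail=0; on 'b' 0 → fail=0;  out {1}∪∅={1}
  n2('cc'): parent n1 fail=0; on 'c' 0 → fail=1;  out {0}∪∅={0}
  n4('bc'): parent n3 fail=0; on 'c' 0 → fail=1;  out ∅∪∅=∅
  n6('ca'): parent n1 fail=0; on 'a' 0 → fail=0;  out {3}∪∅={3}
  n5('bca'): parent n4 fail=1; on 'a' 1 → fail=6;  out {2}∪{3}={2,3}

Run:
[0] read 'b'  n0⇒n3  → match P1@[0:0]
[1] read 'a'  n3⇒n0 (fail-walked)
[2] read 'c'  n0⇒n1
[3] read 'b'  n1⇒n3 (fail-walked)  → match P1@[3:3]
[4] read 'c'  n3⇒n4
[5] read 'c'  n4⇒n2 (fail-walked)  → match P0@[4:5]
[6] read 'b'  n2⇒n3 (fail-walked)  → match P1@[6:6]
[7] read 'c'  n3⇒n4
[8] read 'a'  n4⇒n5  → match P2@[6:8],P3@[7:8]
[9] read 'c'  n5⇒n1 (fail-walked)
[10] read 'c'  n1⇒n2  → match P0@[9:10]
[11] read 'a'  n2⇒n6 (fail-walked)  → match P3@[10:11]
[12] read 'c'  n6⇒n1 (fail-walked)
[13] read 'b'  n1⇒n3 (fail-walked)  → match P1@[13:13]
[14] read 'a'  n3⇒n0 (fail-walked)
[15] read 'c'  n0⇒n1
[16] read 'a'  n1⇒n6  → match P3@[15:16]
[17] read 'b'  n6⇒n3 (fail-walked)  → match P1@[17:17]
[18] read 'c'  n3⇒n4
[19] read 'a'  n4⇒n5  → match P2@[17:19],P3@[18:19]
[20] read 'c'  n5⇒n1 (fail-walked)
[21] read 'a'  n1⇒n6  → match P3@[20:21]
[22] read 'b'  n6⇒n3 (fail-walked)  → match P1@[22:22]
[23] read 'c'  n3⇒n4
[24] read 'a'  n4⇒n5  → match P2@[22:24],P3@[23:24]
[25] read 'b'  n5⇒n3 (fail-walked)  → match P1@[25:25]
[26] read 'c'  n3⇒n4
[27] read 'b'  n4⇒n3 (fail-walked)  → match P1@[27:27]
[28] read 'b'  n3⇒n3 (fail-walked)  → match P1@[28:28]
[29] read 'c'  n3⇒n4
[30] read 'a'  n4⇒n5  → match P2@[28:30],P3@[29:30]
[31] read 'a'  n5⇒n0 (fail-walked)
[32] read 'b'  n0⇒n3  → match P1@[32:32]
[33] read 'a'  n3⇒n0 (fail-walked)
[34] read 'c'  n0⇒n1
[35] read 'c'  n1⇒n2  → match P0@[34:35]
[36] read 'c'  n2⇒n2 (fail-walked)  → match P0@[35:36]
[37] read 'a'  n2⇒n6 (fail-walked)  → match P3@[36:37]
[38] read 'c'  n6⇒n1 (fail-walked)
[39] read 'c'  n1⇒n2  → match P0@[38:39]
[40] read 'c'  n2⇒n2 (fail-walked)  → match P0@[39:40]
[41] read 'c'  n2⇒n2 (fail-walked)  → match P0@[40:41]
[42] read 'b'  n2⇒n3 (fail-walked)  → match P1@[42:42]
[43] read 'c'  n3⇒n4
[44] read 'c'  n4⇒n2 (fail-walked)  → match P0@[43:44]
[45] read 'b'  n2⇒n3 (fail-walked)  → match P1@[45:45]
[46] read 'b'  n3⇒n3 (fail-walked)  → match P1@[46:46]
[47] read 'c'  n3⇒n4
[48] read 'b'  n4⇒n3 (fail-walked)  → match P1@[48:48]
[49] read 'c'  n3⇒n4
[50] read 'a'  n4⇒n5  → match P2@[48:50],P3@[49:50]
[51] read 'b'  n5⇒n3 (fail-walked)  → match P1@[51:51]
[52] read 'c'  n3⇒n4
[53] read 'a'  n4⇒n5  → match P2@[51:53],P3@[52:53]
[54] read 'b'  n5⇒n3 (fail-walked)  → match P1@[54:54]
[55] read 'c'  n3⇒n4
[56] read 'c'  n4⇒n2 (fail-walked)  → match P0@[55:56]
[57] read 'a'  n2⇒n6 (fail-walked)  → match P3@[56:57]
[58] read 'a'  n6⇒n0 (fail-walked)
[59] read 'c'  n0⇒n1
[60] read 'a'  n1⇒n6  → match P3@[59:60]
[61] read 'a'  n6⇒n0 (fail-walked)
[62] read 'c'  n0⇒n1
[63] read 'b'  n1⇒n3 (fail-walked)  → match P1@[63:63]
[64] read 'a'  n3⇒n0 (fail-walked)
[65] read 'c'  n0⇒n1
[66] read 'a'  n1⇒n6  → match P3@[65:66]
[67] read 'b'  n6⇒n3 (fail-walked)  → match P1@[67:67]
[68] read 'b'  n3⇒n3 (fail-walked)  → match P1@[68:68]
[69] read 'b'  n3⇒n3 (fail-walked)  → match P1@[69:69]
[70] read 'b'  n3⇒n3 (fail-walked)  → match P1@[70:70]
[71] read 'c'  n3⇒n4
[72] read 'a'  n4⇒n5  → match P2@[70:72],P3@[71:72]
[73] read 'b'  n5⇒n3 (fail-walked)  → match P1@[73:73]
[74] read 'a'  n3⇒n0 (fail-walked)
[75] read 'c'  n0⇒n1
[76] read 'a'  n1⇒n6  → match P3@[75:76]
[77] read 'c'  n6⇒n1 (fail-walked)

Result: [[0,1],[3,1],[5,0],[6,1],[8,2],[8,3],[10,0],[11,3],[13,1],[16,3],[17,1],[19,2],[19,3],[21,3],[22,1],[24,2],[24,3],[25,1],[27,1],[28,1],[30,2],[30,3],[32,1],[35,0],[36,0],[37,3],[39,0],[40,0],[41,0],[42,1],[44,0],[45,1],[46,1],[48,1],[50,2],[50,3],[51,1],[53,2],[53,3],[54,1],[56,0],[57,3],[60,3],[63,1],[66,3],[67,1],[68,1],[69,1],[70,1],[72,2],[72,3],[73,1],[76,3]]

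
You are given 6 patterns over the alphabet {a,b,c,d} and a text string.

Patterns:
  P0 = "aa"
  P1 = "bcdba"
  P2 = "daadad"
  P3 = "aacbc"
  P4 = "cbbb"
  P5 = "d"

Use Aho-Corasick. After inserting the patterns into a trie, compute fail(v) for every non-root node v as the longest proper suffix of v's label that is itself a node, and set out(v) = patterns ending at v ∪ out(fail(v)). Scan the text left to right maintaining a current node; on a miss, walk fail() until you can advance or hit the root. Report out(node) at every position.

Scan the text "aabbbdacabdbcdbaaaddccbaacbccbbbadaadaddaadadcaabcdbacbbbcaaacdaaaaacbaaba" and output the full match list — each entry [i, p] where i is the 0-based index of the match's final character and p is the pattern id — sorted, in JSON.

Construct AC machine:
Trie nodes:
  n0 'ε': a→1 b→3 c→17 d→8
  n1 'a': a→2
  n2 'aa': c→14  ←P0
  n3 'b': c→4
  n4 'bc': d→5
  n5 'bcd': b→6
  n6 'bcdb': a→7
  n7 'bcdba': ·  ←P1
  n8 'd': a→9  ←P5
  n9 'da': a→10
  n10 'daa': d→11
  n11 'daad': a→12
  n12 'daada': d→13
  n13 'daadad': ·  ←P2
  n14 'aac': b→15
  n15 'aacb': c→16
  n16 'aacbc': ·  ←P3
  n17 'c': b→18
  n18 'cb': b→19
  n19 'cbb': b→20
  n20 'cbbb': ·  ←P4

Failure links (BFS by depth):
  n1('a'): parent n0 fail=0; on 'a' 0 → fail=0;  out ∅∪∅=∅
  n3('b'): parent n0 fail=0; on 'b' 0 → fail=0;  out ∅∪∅=∅
  n8('d'): parent n0 fail=0; on 'd' 0 → fail=0;  out {5}∪∅={5}
  n17('c'): parent n0 fail=0; on 'c' 0 → fail=0;  out ∅∪∅=∅
  n2('aa'): parent n1 fail=0; on 'a' 0 → fail=1;  out {0}∪∅={0}
  n4('bc'): parent n3 fail=0; on 'c' 0 → fail=17;  out ∅∪∅=∅
  n9('da'): parent n8 fail=0; on 'a' 0 → fail=1;  out ∅∪∅=∅
  n18('cb'): parent n17 fail=0; on 'b' 0 → fail=3;  out ∅∪∅=∅
  n5('bcd'): parent n4 fail=17; on 'd' 17→0 → fail=8;  out ∅∪{5}={5}
  n10('daa'): parent n9 fail=1; on 'a' 1 → fail=2;  out ∅∪{0}={0}
  n14('aac'): parent n2 fail=1; on 'c' 1→0 → fail=17;  out ∅∪∅=∅
  n19('cbb'): parent n18 fail=3; on 'b' 3→0 → fail=3;  out ∅∪∅=∅
  n6('bcdb'): parent n5 fail=8; on 'b' 8→0 → fail=3;  out ∅∪∅=∅
  n11('daad'): parent n10 fail=2; on 'd' 2→1→0 → fail=8;  out ∅∪{5}={5}
  n15('aacb'): parent n14 fail=17; on 'b' 17 → fail=18;  out ∅∪∅=∅
  n20('cbbb'): parent n19 fail=3; on 'b' 3→0 → fail=3;  out {4}∪∅={4}
  n7('bcdba'): parent n6 fail=3; on 'a' 3→0 → fail=1;  out {1}∪∅={1}
  n12('daada'): parent n11 fail=8; on 'a' 8 → fail=9;  out ∅∪∅=∅
  n16('aacbc'): parent n15 fail=18; on 'c' 18→3 → fail=4;  out {3}∪∅={3}
  n13('daadad'): parent n12 fail=9; on 'd' 9→1→0 → fail=8;  out {2}∪{5}={2,5}

Text stream:
pos 0 'a': at 1
pos 1 'a': at 2  → match P0@[0:1]
pos 2 'b': at 3 (via fail)
pos 3 'b': at 3 (via fail)
pos 4 'b': at 3 (via fail)
pos 5 'd': at 8 (via fail)  → match P5@[5:5]
pos 6 'a': at 9
pos 7 'c': at 17 (via fail)
pos 8 'a': at 1 (via fail)
pos 9 'b': at 3 (via fail)
pos 10 'd': at 8 (via fail)  → match P5@[10:10]
pos 11 'b': at 3 (via fail)
pos 12 'c': at 4
pos 13 'd': at 5  → match P5@[13:13]
pos 14 'b': at 6
pos 15 'a': at 7  → match P1@[11:15]
pos 16 'a': at 2 (via fail)  → match P0@[15:16]
pos 17 'a': at 2 (via fail)  → match P0@[16:17]
pos 18 'd': at 8 (via fail)  → match P5@[18:18]
pos 19 'd': at 8 (via fail)  → match P5@[19:19]
pos 20 'c': at 17 (via fail)
pos 21 'c': at 17 (via fail)
pos 22 'b': at 18
pos 23 'a': at 1 (via fail)
pos 24 'a': at 2  → match P0@[23:24]
pos 25 'c': at 14
pos 26 'b': at 15
pos 27 'c': at 16  → match P3@[23:27]
pos 28 'c': at 17 (via fail)
pos 29 'b': at 18
pos 30 'b': at 19
pos 31 'b': at 20  → match P4@[28:31]
pos 32 'a': at 1 (via fail)
pos 33 'd': at 8 (via fail)  → match P5@[33:33]
pos 34 'a': at 9
pos 35 'a': at 10  → match P0@[34:35]
pos 36 'd': at 11  → match P5@[36:36]
pos 37 'a': at 12
pos 38 'd': at 13  → match P2@[33:38],P5@[38:38]
pos 39 'd': at 8 (via fail)  → match P5@[39:39]
pos 40 'a': at 9
pos 41 'a': at 10  → match P0@[40:41]
pos 42 'd': at 11  → match P5@[42:42]
pos 43 'a': at 12
pos 44 'd': at 13  → match P2@[39:44],P5@[44:44]
pos 45 'c': at 17 (via fail)
pos 46 'a': at 1 (via fail)
pos 47 'a': at 2  → match P0@[46:47]
pos 48 'b': at 3 (via fail)
pos 49 'c': at 4
pos 50 'd': at 5  → match P5@[50:50]
pos 51 'b': at 6
pos 52 'a': at 7  → match P1@[48:52]
pos 53 'c': at 17 (via fail)
pos 54 'b': at 18
pos 55 'b': at 19
pos 56 'b': at 20  → match P4@[53:56]
pos 57 'c': at 4 (via fail)
pos 58 'a': at 1 (via fail)
pos 59 'a': at 2  → match P0@[58:59]
pos 60 'a': at 2 (via fail)  → match P0@[59:60]
pos 61 'c': at 14
pos 62 'd': at 8 (via fail)  → match P5@[62:62]
pos 63 'a': at 9
pos 64 'a': at 10  → match P0@[63:64]
pos 65 'a': at 2 (via fail)  → match P0@[64:65]
pos 66 'a': at 2 (via fail)  → match P0@[65:66]
pos 67 'a': at 2 (via fail)  → match P0@[66:67]
pos 68 'c': at 14
pos 69 'b': at 15
pos 70 'a': at 1 (via fail)
pos 71 'a': at 2  → match P0@[70:71]
pos 72 'b': at 3 (via fail)
pos 73 'a': at 1 (via fail)

All matches (sorted): [[1,0],[5,5],[10,5],[13,5],[15,1],[16,0],[17,0],[18,5],[19,5],[24,0],[27,3],[31,4],[33,5],[35,0],[36,5],[38,2],[38,5],[39,5],[41,0],[42,5],[44,2],[44,5],[47,0],[50,5],[52,1],[56,4],[59,0],[60,0],[62,5],[64,0],[65,0],[66,0],[67,0],[71,0]]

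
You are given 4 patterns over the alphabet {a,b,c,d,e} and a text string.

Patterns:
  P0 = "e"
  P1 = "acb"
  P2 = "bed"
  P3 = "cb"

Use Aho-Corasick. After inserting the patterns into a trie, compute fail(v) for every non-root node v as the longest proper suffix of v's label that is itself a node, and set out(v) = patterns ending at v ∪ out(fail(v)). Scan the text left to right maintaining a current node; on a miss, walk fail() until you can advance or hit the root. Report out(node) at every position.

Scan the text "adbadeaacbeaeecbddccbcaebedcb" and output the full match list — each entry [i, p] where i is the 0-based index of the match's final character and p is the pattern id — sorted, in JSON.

Construct AC machine:
Trie nodes:
  n0 'ε': a→2 b→5 c→8 e→1
  n1 'e': ·  ←P0
  n2 'a': c→3
  n3 'ac': b→4
  n4 'acb': ·  ←P1
  n5 'b': e→6
  n6 'be': d→7
  n7 'bed': ·  ←P2
  n8 'c': b→9
  n9 'cb': ·  ←P3

Failure links (BFS by depth):
  fail(1) 'e': from fail(0)=0 chase 'e': 0 ⇒ 0;  out={0}∪out(0)={0}
  fail(2) 'a': from fail(0)=0 chase 'a': 0 ⇒ 0;  out=∅∪out(0)=∅
  fail(5) 'b': from fail(0)=0 chase 'b': 0 ⇒ 0;  out=∅∪out(0)=∅
  fail(8) 'c': from fail(0)=0 chase 'c': 0 ⇒ 0;  out=∅∪out(0)=∅
  fail(3) 'ac': from fail(2)=0 chase 'c': 0 ⇒ 8;  out=∅∪out(8)=∅
  fail(6) 'be': from fail(5)=0 chase 'e': 0 ⇒ 1;  out=∅∪out(1)={0}
  fail(9) 'cb': from fail(8)=0 chase 'b': 0 ⇒ 5;  out={3}∪out(5)={3}
  fail(4) 'acb': from fail(3)=8 chase 'b': 8 ⇒ 9;  out={1}∪out(9)={1,3}
  fail(7) 'bed': from fail(6)=1 chase 'd': 1→0 ⇒ 0;  out={2}∪out(0)={2}

Text stream:
i=0 'a': node 0→2
i=1 'd': node 2→0 ·f
i=2 'b': node 0→5
i=3 'a': node 5→2 ·f
i=4 'd': node 2→0 ·f
i=5 'e': node 0→1  emit P0@[5:5]
i=6 'a': node 1→2 ·f
i=7 'a': node 2→2 ·f
i=8 'c': node 2→3
i=9 'b': node 3→4  emit P1@[7:9],P3@[8:9]
i=10 'e': node 4→6 ·f  emit P0@[10:10]
i=11 'a': node 6→2 ·f
i=12 'e': node 2→1 ·f  emit P0@[12:12]
i=13 'e': node 1→1 ·f  emit P0@[13:13]
i=14 'c': node 1→8 ·f
i=15 'b': node 8→9  emit P3@[14:15]
i=16 'd': node 9→0 ·f
i=17 'd': node 0→0
i=18 'c': node 0→8
i=19 'c': node 8→8 ·f
i=20 'b': node 8→9  emit P3@[19:20]
i=21 'c': node 9→8 ·f
i=22 'a': node 8→2 ·f
i=23 'e': node 2→1 ·f  emit P0@[23:23]
i=24 'b': node 1→5 ·f
i=25 'e': node 5→6  emit P0@[25:25]
i=26 'd': node 6→7  emit P2@[24:26]
i=27 'c': node 7→8 ·f
i=28 'b': node 8→9  emit P3@[27:28]

All matches (sorted): [[5,0],[9,1],[9,3],[10,0],[12,0],[13,0],[15,3],[20,3],[23,0],[25,0],[26,2],[28,3]]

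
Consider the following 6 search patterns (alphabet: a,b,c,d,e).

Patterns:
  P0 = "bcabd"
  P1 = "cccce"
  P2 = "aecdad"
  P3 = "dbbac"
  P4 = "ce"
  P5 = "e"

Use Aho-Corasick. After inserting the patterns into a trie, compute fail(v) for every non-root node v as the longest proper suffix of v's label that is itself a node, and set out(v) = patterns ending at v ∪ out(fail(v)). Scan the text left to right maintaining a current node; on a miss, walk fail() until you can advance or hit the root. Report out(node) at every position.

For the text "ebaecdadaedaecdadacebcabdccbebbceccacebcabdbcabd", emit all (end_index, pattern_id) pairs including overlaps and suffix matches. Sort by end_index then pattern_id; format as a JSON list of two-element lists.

Build automaton:
Trie nodes:
  n0 'ε': a→11 b→1 c→6 d→17 e→23
  n1 'b': c→2
  n2 'bc': a→3
  n3 'bca': b→4
  n4 'bcab': d→5
  n5 'bcabd': ·  [P0 ends]
  n6 'c': c→7 e→22
  n7 'cc': c→8
  n8 'ccc': c→9
  n9 'cccc': e→10
  n10 'cccce': ·  [P1 ends]
  n11 'a': e→12
  n12 'ae': c→13
  n13 'aec': d→14
  n14 'aecd': a→15
  n15 'aecda': d→16
  n16 'aecdad': ·  [P2 ends]
  n17 'd': b→18
  n18 'db': b→19
  n19 'dbb': a→20
  n20 'dbba': c→21
  n21 'dbbac': ·  [P3 ends]
  n22 'ce': ·  [P4 ends]
  n23 'e': ·  [P5 ends]

Failure links (BFS by depth):
  n1('b'): parent n0 fail=0; on 'b' 0 → fail=0;  out ∅∪∅=∅
  n6('c'): parent n0 fail=0; on 'c' 0 → fail=0;  out ∅∪∅=∅
  n11('a'): parent n0 fail=0; on 'a' 0 → fail=0;  out ∅∪∅=∅
  n17('d'): parent n0 fail=0; on 'd' 0 → fail=0;  out ∅∪∅=∅
  n23('e'): parent n0 fail=0; on 'e' 0 → fail=0;  out {5}∪∅={5}
  n2('bc'): parent n1 fail=0; on 'c' 0 → fail=6;  out ∅∪∅=∅
  n7('cc'): parent n6 fail=0; on 'c' 0 → fail=6;  out ∅∪∅=∅
  n12('ae'): parent n11 fail=0; on 'e' 0 → fail=23;  out ∅∪{5}={5}
  n18('db'): parent n17 fail=0; on 'b' 0 → fail=1;  out ∅∪∅=∅
  n22('ce'): parent n6 fail=0; on 'e' 0 → fail=23;  out {4}∪{5}={4,5}
  n3('bca'): parent n2 fail=6; on 'a' 6→0 → fail=11;  out ∅∪∅=∅
  n8('ccc'): parent n7 fail=6; on 'c' 6 → fail=7;  out ∅∪∅=∅
  n13('aec'): parent n12 fail=23; on 'c' 23→0 → fail=6;  out ∅∪∅=∅
  n19('dbb'): parent n18 fail=1; on 'b' 1→0 → fail=1;  out ∅∪∅=∅
  n4('bcab'): parent n3 fail=11; on 'b' 11→0 → fail=1;  out ∅∪∅=∅
  n9('cccc'): parent n8 fail=7; on 'c' 7 → fail=8;  out ∅∪∅=∅
  n14('aecd'): parent n13 fail=6; on 'd' 6→0 → fail=17;  out ∅∪∅=∅
  n20('dbba'): parent n19 fail=1; on 'a' 1→0 → fail=11;  out ∅∪∅=∅
  n5('bcabd'): parent n4 fail=1; on 'd' 1→0 → fail=17;  out {0}∪∅={0}
  n10('cccce'): parent n9 fail=8; on 'e' 8→7→6 → fail=22;  out {1}∪{4,5}={1,4,5}
  n15('aecda'): parent n14 fail=17; on 'a' 17→0 → fail=11;  out ∅∪∅=∅
  n21('dbbac'): parent n20 fail=11; on 'c' 11→0 → fail=6;  out {3}∪∅={3}
  n16('aecdad'): parent n15 fail=11; on 'd' 11→0 → fail=17;  out {2}∪∅={2}

Text stream:
pos 0 'e': at 23  emit P5@[0:0]
pos 1 'b': at 1 (fail-walked)
pos 2 'a': at 11 (fail-walked)
pos 3 'e': at 12  emit P5@[3:3]
pos 4 'c': at 13
pos 5 'd': at 14
pos 6 'a': at 15
pos 7 'd': at 16  emit P2@[2:7]
pos 8 'a': at 11 (fail-walked)
pos 9 'e': at 12  emit P5@[9:9]
pos 10 'd': at 17 (fail-walked)
pos 11 'a': at 11 (fail-walked)
pos 12 'e': at 12  emit P5@[12:12]
pos 13 'c': at 13
pos 14 'd': at 14
pos 15 'a': at 15
pos 16 'd': at 16  emit P2@[11:16]
pos 17 'a': at 11 (fail-walked)
pos 18 'c': at 6 (fail-walked)
pos 19 'e': at 22  emit P4@[18:19],P5@[19:19]
pos 20 'b': at 1 (fail-walked)
pos 21 'c': at 2
pos 22 'a': at 3
pos 23 'b': at 4
pos 24 'd': at 5  emit P0@[20:24]
pos 25 'c': at 6 (fail-walked)
pos 26 'c': at 7
pos 27 'b': at 1 (fail-walked)
pos 28 'e': at 23 (fail-walked)  emit P5@[28:28]
pos 29 'b': at 1 (fail-walked)
pos 30 'b': at 1 (fail-walked)
pos 31 'c': at 2
pos 32 'e': at 22 (fail-walked)  emit P4@[31:32],P5@[32:32]
pos 33 'c': at 6 (fail-walked)
pos 34 'c': at 7
pos 35 'a': at 11 (fail-walked)
pos 36 'c': at 6 (fail-walked)
pos 37 'e': at 22  emit P4@[36:37],P5@[37:37]
pos 38 'b': at 1 (fail-walked)
pos 39 'c': at 2
pos 40 'a': at 3
pos 41 'b': at 4
pos 42 'd': at 5  emit P0@[38:42]
pos 43 'b': at 18 (fail-walked)
pos 44 'c': at 2 (fail-walked)
pos 45 'a': at 3
pos 46 'b': at 4
pos 47 'd': at 5  emit P0@[43:47]

All matches (sorted): [[0,5],[3,5],[7,2],[9,5],[12,5],[16,2],[19,4],[19,5],[24,0],[28,5],[32,4],[32,5],[37,4],[37,5],[42,0],[47,0]]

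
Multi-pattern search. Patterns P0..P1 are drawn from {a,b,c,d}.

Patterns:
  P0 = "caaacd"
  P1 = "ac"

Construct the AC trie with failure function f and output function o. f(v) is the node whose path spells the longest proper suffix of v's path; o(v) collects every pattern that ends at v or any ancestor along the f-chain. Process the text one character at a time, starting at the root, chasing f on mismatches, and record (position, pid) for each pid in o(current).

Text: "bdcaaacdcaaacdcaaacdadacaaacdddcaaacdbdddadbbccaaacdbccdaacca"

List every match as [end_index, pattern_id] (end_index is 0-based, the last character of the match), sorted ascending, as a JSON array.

Construct AC machine:
Trie nodes:
  n0 'ε': a→7 c→1
  n1 'c': a→2
  n2 'ca': a→3
  n3 'caa': a→4
  n4 'caaa': c→5
  n5 'caaac': d→6
  n6 'caaacd': ·  [P0 ends]
  n7 'a': c→8
  n8 'ac': ·  [P1 ends]

BFS fail/out derivation:
  n1('c'): parent n0 fail=0; on 'c' 0 → fail=0;  out ∅∪∅=∅
  n7('a'): parent n0 fail=0; on 'a' 0 → fail=0;  out ∅∪∅=∅
  n2('ca'): parent n1 fail=0; on 'a' 0 → fail=7;  out ∅∪∅=∅
  n8('ac'): parent n7 fail=0; on 'c' 0 → fail=1;  out {1}∪∅={1}
  n3('caa'): parent n2 fail=7; on 'a' 7→0 → fail=7;  out ∅∪∅=∅
  n4('caaa'): parent n3 fail=7; on 'a' 7→0 → fail=7;  out ∅∪∅=∅
  n5('caaac'): parent n4 fail=7; on 'c' 7 → fail=8;  out ∅∪{1}={1}
  n6('caaacd'): parent n5 fail=8; on 'd' 8→1→0 → fail=0;  out {0}∪∅={0}

Run:
i=0 'b': node 0→0
i=1 'd': node 0→0
i=2 'c': node 0→1
i=3 'a': node 1→2
i=4 'a': node 2→3
i=5 'a': node 3→4
i=6 'c': node 4→5  → match P1@[5:6]
i=7 'd': node 5→6  → match P0@[2:7]
i=8 'c': node 6→1 (via fail)
i=9 'a': node 1→2
i=10 'a': node 2→3
i=11 'a': node 3→4
i=12 'c': node 4→5  → match P1@[11:12]
i=13 'd': node 5→6  → match P0@[8:13]
i=14 'c': node 6→1 (via fail)
i=15 'a': node 1→2
i=16 'a': node 2→3
i=17 'a': node 3→4
i=18 'c': node 4→5  → match P1@[17:18]
i=19 'd': node 5→6  → match P0@[14:19]
i=20 'a': node 6→7 (via fail)
i=21 'd': node 7→0 (via fail)
i=22 'a': node 0→7
i=23 'c': node 7→8  → match P1@[22:23]
i=24 'a': node 8→2 (via fail)
i=25 'a': node 2→3
i=26 'a': node 3→4
i=27 'c': node 4→5  → match P1@[26:27]
i=28 'd': node 5→6  → match P0@[23:28]
i=29 'd': node 6→0 (via fail)
i=30 'd': node 0→0
i=31 'c': node 0→1
i=32 'a': node 1→2
i=33 'a': node 2→3
i=34 'a': node 3→4
i=35 'c': node 4→5  → match P1@[34:35]
i=36 'd': node 5→6  → match P0@[31:36]
i=37 'b': node 6→0 (via fail)
i=38 'd': node 0→0
i=39 'd': node 0→0
i=40 'd': node 0→0
i=41 'a': node 0→7
i=42 'd': node 7→0 (via fail)
i=43 'b': node 0→0
i=44 'b': node 0→0
i=45 'c': node 0→1
i=46 'c': node 1→1 (via fail)
i=47 'a': node 1→2
i=48 'a': node 2→3
i=49 'a': node 3→4
i=50 'c': node 4→5  → match P1@[49:50]
i=51 'd': node 5→6  → match P0@[46:51]
i=52 'b': node 6→0 (via fail)
i=53 'c': node 0→1
i=54 'c': node 1→1 (via fail)
i=55 'd': node 1→0 (via fail)
i=56 'a': node 0→7
i=57 'a': node 7→7 (via fail)
i=58 'c': node 7→8  → match P1@[57:58]
i=59 'c': node 8→1 (via fail)
i=60 'a': node 1→2

Result: [[6,1],[7,0],[12,1],[13,0],[18,1],[19,0],[23,1],[27,1],[28,0],[35,1],[36,0],[50,1],[51,0],[58,1]]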